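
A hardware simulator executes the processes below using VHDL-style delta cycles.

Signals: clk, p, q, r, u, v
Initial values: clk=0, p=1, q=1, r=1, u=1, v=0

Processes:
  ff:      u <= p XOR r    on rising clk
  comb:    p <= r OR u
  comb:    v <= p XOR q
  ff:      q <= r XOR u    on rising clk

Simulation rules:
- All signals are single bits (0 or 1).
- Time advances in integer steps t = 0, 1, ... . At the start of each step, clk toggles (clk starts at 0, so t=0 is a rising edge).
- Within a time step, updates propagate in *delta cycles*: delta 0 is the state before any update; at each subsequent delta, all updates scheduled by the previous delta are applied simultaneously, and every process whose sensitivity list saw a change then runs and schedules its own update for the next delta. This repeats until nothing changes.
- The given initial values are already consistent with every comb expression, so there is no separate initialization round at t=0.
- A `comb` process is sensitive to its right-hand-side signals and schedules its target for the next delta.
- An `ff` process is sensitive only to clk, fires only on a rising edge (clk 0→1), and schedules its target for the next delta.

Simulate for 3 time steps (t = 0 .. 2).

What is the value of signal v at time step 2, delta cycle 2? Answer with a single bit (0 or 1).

[bits: clk,r,p,v,u,q]
t=0: Δ0=011011 Δ1=111011 Δ2=111000 Δ3=111100 | 3Δ
t=1: Δ0=111100 Δ1=011100 | 1Δ
t=2: Δ0=011100 Δ1=111100 Δ2=111101 Δ3=111001 | 3Δ

1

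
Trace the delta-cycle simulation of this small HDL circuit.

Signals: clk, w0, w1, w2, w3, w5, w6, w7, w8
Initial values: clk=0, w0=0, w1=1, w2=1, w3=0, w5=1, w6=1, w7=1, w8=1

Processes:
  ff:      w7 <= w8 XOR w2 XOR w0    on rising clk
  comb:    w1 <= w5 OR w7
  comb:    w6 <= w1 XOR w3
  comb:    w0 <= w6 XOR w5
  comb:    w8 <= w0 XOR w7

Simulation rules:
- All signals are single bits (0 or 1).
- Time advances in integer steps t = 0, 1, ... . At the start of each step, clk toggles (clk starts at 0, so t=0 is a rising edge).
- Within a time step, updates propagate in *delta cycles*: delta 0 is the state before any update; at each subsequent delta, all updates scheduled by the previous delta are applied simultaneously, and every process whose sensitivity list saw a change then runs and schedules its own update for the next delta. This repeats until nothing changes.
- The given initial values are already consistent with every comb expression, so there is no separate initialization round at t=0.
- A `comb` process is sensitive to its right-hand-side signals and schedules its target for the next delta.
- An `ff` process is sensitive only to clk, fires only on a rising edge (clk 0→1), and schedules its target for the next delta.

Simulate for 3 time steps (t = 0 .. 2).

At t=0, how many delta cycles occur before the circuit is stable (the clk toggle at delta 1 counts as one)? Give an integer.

t=0 Δ0: w0=0 clk=0 w6=1 w2=1 w8=1 w3=0 w1=1 w5=1 w7=1
  Δ1: clk:0→1
  Δ2: w7:1→0
  Δ3: w8:1→0
  (3Δ to stable)
t=1 Δ0: w0=0 clk=1 w6=1 w2=1 w8=0 w3=0 w1=1 w5=1 w7=0
  Δ1: clk:1→0
  (1Δ to stable)
t=2 Δ0: w0=0 clk=0 w6=1 w2=1 w8=0 w3=0 w1=1 w5=1 w7=0
  Δ1: clk:0→1
  Δ2: w7:0→1
  Δ3: w8:0→1
  (3Δ to stable)

3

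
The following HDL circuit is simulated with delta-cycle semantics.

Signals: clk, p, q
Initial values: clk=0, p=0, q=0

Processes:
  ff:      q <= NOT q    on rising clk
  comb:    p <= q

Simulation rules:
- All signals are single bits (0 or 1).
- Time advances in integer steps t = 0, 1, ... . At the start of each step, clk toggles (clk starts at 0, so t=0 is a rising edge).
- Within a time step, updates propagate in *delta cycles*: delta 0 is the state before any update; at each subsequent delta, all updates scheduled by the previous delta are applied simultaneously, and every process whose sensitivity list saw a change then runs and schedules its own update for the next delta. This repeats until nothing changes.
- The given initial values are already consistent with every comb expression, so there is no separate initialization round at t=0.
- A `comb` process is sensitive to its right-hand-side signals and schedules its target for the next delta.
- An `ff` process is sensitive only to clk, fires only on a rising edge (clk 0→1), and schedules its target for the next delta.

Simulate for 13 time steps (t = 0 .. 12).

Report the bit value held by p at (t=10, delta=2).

t0.Δ0 p=0 q=0 clk=0
t0.Δ1 p=0 q=0 clk=1
t0.Δ2 p=0 q=1 clk=1
t0.Δ3 p=1 q=1 clk=1
t1.Δ0 p=1 q=1 clk=1
t1.Δ1 p=1 q=1 clk=0
t2.Δ0 p=1 q=1 clk=0
t2.Δ1 p=1 q=1 clk=1
t2.Δ2 p=1 q=0 clk=1
t2.Δ3 p=0 q=0 clk=1
t3.Δ0 p=0 q=0 clk=1
t3.Δ1 p=0 q=0 clk=0
t4.Δ0 p=0 q=0 clk=0
t4.Δ1 p=0 q=0 clk=1
t4.Δ2 p=0 q=1 clk=1
t4.Δ3 p=1 q=1 clk=1
t5.Δ0 p=1 q=1 clk=1
t5.Δ1 p=1 q=1 clk=0
t6.Δ0 p=1 q=1 clk=0
t6.Δ1 p=1 q=1 clk=1
t6.Δ2 p=1 q=0 clk=1
t6.Δ3 p=0 q=0 clk=1
t7.Δ0 p=0 q=0 clk=1
t7.Δ1 p=0 q=0 clk=0
t8.Δ0 p=0 q=0 clk=0
t8.Δ1 p=0 q=0 clk=1
t8.Δ2 p=0 q=1 clk=1
t8.Δ3 p=1 q=1 clk=1
t9.Δ0 p=1 q=1 clk=1
t9.Δ1 p=1 q=1 clk=0
t10.Δ0 p=1 q=1 clk=0
t10.Δ1 p=1 q=1 clk=1
t10.Δ2 p=1 q=0 clk=1
t10.Δ3 p=0 q=0 clk=1
t11.Δ0 p=0 q=0 clk=1
t11.Δ1 p=0 q=0 clk=0
t12.Δ0 p=0 q=0 clk=0
t12.Δ1 p=0 q=0 clk=1
t12.Δ2 p=0 q=1 clk=1
t12.Δ3 p=1 q=1 clk=1

1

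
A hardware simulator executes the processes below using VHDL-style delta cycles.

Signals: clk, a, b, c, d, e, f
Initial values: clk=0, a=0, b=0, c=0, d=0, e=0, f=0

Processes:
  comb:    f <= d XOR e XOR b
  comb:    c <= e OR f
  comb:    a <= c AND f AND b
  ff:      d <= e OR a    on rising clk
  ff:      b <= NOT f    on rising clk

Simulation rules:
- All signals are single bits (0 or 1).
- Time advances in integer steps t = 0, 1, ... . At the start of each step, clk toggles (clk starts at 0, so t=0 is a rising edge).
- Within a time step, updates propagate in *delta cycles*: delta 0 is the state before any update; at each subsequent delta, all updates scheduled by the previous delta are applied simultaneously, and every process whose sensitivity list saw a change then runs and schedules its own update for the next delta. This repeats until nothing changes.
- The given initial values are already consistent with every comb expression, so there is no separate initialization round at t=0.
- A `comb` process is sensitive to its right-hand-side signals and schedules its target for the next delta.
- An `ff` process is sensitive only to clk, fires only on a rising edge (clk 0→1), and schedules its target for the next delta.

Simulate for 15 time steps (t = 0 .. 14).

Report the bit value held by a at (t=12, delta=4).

0

[bits: b,clk,a,f,c,d,e]
t=0: Δ0=0000000 Δ1=0100000 Δ2=1100000 Δ3=1101000 Δ4=1101100 Δ5=1111100 | 5Δ
t=1: Δ0=1111100 Δ1=1011100 | 1Δ
t=2: Δ0=1011100 Δ1=1111100 Δ2=0111110 Δ3=0101110 | 3Δ
t=3: Δ0=0101110 Δ1=0001110 | 1Δ
t=4: Δ0=0001110 Δ1=0101110 Δ2=0101100 Δ3=0100100 Δ4=0100000 | 4Δ
t=5: Δ0=0100000 Δ1=0000000 | 1Δ
t=6: Δ0=0000000 Δ1=0100000 Δ2=1100000 Δ3=1101000 Δ4=1101100 Δ5=1111100 | 5Δ
t=7: Δ0=1111100 Δ1=1011100 | 1Δ
t=8: Δ0=1011100 Δ1=1111100 Δ2=0111110 Δ3=0101110 | 3Δ
t=9: Δ0=0101110 Δ1=0001110 | 1Δ
t=10: Δ0=0001110 Δ1=0101110 Δ2=0101100 Δ3=0100100 Δ4=0100000 | 4Δ
t=11: Δ0=0100000 Δ1=0000000 | 1Δ
t=12: Δ0=0000000 Δ1=0100000 Δ2=1100000 Δ3=1101000 Δ4=1101100 Δ5=1111100 | 5Δ
t=13: Δ0=1111100 Δ1=1011100 | 1Δ
t=14: Δ0=1011100 Δ1=1111100 Δ2=0111110 Δ3=0101110 | 3Δ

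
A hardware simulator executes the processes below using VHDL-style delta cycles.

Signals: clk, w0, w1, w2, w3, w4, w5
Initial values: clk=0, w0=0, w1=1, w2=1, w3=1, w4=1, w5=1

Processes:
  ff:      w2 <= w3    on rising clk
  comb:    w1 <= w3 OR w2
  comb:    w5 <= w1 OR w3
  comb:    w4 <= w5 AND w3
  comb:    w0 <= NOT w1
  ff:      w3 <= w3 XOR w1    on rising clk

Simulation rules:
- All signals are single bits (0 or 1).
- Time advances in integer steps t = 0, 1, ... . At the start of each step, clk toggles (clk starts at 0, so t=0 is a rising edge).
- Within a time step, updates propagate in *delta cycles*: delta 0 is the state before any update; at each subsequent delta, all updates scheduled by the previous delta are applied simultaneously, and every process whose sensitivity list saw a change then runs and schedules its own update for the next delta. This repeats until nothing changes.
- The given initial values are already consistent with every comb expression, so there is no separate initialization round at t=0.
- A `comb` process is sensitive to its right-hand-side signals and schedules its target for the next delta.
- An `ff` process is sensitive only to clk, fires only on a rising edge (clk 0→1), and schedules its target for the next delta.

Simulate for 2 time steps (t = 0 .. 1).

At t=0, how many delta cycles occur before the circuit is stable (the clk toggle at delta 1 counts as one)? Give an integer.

3

t0.Δ0 w3=1 w5=1 clk=0 w0=0 w2=1 w1=1 w4=1
t0.Δ1 w3=1 w5=1 clk=1 w0=0 w2=1 w1=1 w4=1
t0.Δ2 w3=0 w5=1 clk=1 w0=0 w2=1 w1=1 w4=1
t0.Δ3 w3=0 w5=1 clk=1 w0=0 w2=1 w1=1 w4=0
t1.Δ0 w3=0 w5=1 clk=1 w0=0 w2=1 w1=1 w4=0
t1.Δ1 w3=0 w5=1 clk=0 w0=0 w2=1 w1=1 w4=0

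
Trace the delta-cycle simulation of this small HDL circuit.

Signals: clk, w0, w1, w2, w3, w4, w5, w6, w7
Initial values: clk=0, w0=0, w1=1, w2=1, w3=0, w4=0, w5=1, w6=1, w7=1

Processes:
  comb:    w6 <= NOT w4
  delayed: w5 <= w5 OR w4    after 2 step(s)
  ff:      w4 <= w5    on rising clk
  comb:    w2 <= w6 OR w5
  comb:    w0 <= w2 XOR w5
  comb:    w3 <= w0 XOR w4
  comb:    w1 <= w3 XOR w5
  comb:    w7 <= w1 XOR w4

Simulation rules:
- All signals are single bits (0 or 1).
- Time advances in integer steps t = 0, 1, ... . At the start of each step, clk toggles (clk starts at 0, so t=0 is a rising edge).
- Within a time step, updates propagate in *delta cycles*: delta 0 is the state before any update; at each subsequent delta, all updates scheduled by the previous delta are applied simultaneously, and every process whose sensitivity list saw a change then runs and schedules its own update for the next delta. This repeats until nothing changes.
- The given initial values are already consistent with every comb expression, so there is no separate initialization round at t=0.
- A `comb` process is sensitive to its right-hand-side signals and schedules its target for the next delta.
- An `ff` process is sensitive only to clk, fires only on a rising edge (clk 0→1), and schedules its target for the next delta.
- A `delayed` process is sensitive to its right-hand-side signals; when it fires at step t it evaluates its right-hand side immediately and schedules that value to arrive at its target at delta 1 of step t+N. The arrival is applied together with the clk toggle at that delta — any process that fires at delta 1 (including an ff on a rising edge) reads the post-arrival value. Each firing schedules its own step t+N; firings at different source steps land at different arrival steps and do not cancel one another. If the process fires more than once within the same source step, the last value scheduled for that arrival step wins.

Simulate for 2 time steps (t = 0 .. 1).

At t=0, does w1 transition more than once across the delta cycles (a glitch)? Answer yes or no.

no

[bits: clk,w6,w2,w0,w3,w5,w7,w1,w4]
t=0: Δ0=011001110 Δ1=111001110 Δ2=111001111 Δ3=101011011 Δ4=101011001 Δ5=101011101 | 5Δ
t=1: Δ0=101011101 Δ1=001011101 | 1Δ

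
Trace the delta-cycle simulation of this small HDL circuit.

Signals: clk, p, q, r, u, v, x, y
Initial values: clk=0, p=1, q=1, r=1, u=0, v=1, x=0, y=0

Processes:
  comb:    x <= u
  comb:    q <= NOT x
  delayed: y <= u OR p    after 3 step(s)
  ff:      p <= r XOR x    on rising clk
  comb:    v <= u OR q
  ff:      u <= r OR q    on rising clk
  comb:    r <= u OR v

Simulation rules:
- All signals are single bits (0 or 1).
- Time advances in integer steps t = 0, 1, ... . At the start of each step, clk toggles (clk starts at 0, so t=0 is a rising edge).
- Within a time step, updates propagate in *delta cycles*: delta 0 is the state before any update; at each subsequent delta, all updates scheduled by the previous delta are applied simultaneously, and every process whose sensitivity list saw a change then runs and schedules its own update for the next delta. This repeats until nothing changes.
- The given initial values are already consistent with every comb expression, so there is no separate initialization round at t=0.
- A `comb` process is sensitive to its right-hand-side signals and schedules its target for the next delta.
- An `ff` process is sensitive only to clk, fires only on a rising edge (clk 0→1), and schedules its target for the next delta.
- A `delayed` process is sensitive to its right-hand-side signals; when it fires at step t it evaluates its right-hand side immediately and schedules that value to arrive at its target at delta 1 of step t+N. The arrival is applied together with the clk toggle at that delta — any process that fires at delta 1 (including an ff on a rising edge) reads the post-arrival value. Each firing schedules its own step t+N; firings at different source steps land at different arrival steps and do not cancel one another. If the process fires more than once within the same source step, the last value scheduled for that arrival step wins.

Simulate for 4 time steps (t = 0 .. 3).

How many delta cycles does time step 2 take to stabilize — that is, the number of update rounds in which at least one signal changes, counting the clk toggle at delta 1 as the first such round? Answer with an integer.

2

t0.Δ0 clk=0 v=1 x=0 p=1 q=1 u=0 y=0 r=1
t0.Δ1 clk=1 v=1 x=0 p=1 q=1 u=0 y=0 r=1
t0.Δ2 clk=1 v=1 x=0 p=1 q=1 u=1 y=0 r=1
t0.Δ3 clk=1 v=1 x=1 p=1 q=1 u=1 y=0 r=1
t0.Δ4 clk=1 v=1 x=1 p=1 q=0 u=1 y=0 r=1
t1.Δ0 clk=1 v=1 x=1 p=1 q=0 u=1 y=0 r=1
t1.Δ1 clk=0 v=1 x=1 p=1 q=0 u=1 y=0 r=1
t2.Δ0 clk=0 v=1 x=1 p=1 q=0 u=1 y=0 r=1
t2.Δ1 clk=1 v=1 x=1 p=1 q=0 u=1 y=0 r=1
t2.Δ2 clk=1 v=1 x=1 p=0 q=0 u=1 y=0 r=1
t3.Δ0 clk=1 v=1 x=1 p=0 q=0 u=1 y=0 r=1
t3.Δ1 clk=0 v=1 x=1 p=0 q=0 u=1 y=1 r=1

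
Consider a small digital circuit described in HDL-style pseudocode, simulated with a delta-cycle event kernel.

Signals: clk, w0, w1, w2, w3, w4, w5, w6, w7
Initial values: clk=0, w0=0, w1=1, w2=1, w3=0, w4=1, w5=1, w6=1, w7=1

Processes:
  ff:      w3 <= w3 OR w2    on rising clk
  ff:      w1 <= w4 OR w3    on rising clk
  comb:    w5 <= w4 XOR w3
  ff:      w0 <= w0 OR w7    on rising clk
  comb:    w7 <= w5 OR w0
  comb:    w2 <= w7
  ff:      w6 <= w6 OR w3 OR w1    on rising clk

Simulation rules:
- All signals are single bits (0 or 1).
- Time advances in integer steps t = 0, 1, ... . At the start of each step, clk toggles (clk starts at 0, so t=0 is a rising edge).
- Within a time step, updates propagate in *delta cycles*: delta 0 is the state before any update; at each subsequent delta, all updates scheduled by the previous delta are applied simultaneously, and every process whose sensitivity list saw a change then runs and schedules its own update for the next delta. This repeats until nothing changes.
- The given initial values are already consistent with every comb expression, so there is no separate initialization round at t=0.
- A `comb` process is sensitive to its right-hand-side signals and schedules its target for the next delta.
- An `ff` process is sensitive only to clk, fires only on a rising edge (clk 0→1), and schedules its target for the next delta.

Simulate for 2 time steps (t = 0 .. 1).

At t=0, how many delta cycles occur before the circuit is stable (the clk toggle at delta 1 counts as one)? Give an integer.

3

t0.Δ0 w5=1 w3=0 w6=1 w4=1 w0=0 clk=0 w1=1 w2=1 w7=1
t0.Δ1 w5=1 w3=0 w6=1 w4=1 w0=0 clk=1 w1=1 w2=1 w7=1
t0.Δ2 w5=1 w3=1 w6=1 w4=1 w0=1 clk=1 w1=1 w2=1 w7=1
t0.Δ3 w5=0 w3=1 w6=1 w4=1 w0=1 clk=1 w1=1 w2=1 w7=1
t1.Δ0 w5=0 w3=1 w6=1 w4=1 w0=1 clk=1 w1=1 w2=1 w7=1
t1.Δ1 w5=0 w3=1 w6=1 w4=1 w0=1 clk=0 w1=1 w2=1 w7=1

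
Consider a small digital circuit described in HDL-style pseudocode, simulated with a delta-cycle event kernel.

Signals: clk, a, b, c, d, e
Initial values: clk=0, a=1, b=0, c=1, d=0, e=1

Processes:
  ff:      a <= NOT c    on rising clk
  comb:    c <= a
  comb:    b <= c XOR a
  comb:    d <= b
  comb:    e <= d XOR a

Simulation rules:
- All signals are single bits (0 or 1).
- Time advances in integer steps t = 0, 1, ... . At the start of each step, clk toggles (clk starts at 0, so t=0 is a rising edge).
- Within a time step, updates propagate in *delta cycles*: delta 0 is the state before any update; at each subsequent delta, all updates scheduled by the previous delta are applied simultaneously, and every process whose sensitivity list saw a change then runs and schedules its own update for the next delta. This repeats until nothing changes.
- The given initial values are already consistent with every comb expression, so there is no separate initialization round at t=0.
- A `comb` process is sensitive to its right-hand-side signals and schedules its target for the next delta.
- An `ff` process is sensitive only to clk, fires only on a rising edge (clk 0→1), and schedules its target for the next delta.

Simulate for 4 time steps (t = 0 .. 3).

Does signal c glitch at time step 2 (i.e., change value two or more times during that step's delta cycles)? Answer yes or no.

t0.Δ0 a=1 d=0 c=1 e=1 b=0 clk=0
t0.Δ1 a=1 d=0 c=1 e=1 b=0 clk=1
t0.Δ2 a=0 d=0 c=1 e=1 b=0 clk=1
t0.Δ3 a=0 d=0 c=0 e=0 b=1 clk=1
t0.Δ4 a=0 d=1 c=0 e=0 b=0 clk=1
t0.Δ5 a=0 d=0 c=0 e=1 b=0 clk=1
t0.Δ6 a=0 d=0 c=0 e=0 b=0 clk=1
t1.Δ0 a=0 d=0 c=0 e=0 b=0 clk=1
t1.Δ1 a=0 d=0 c=0 e=0 b=0 clk=0
t2.Δ0 a=0 d=0 c=0 e=0 b=0 clk=0
t2.Δ1 a=0 d=0 c=0 e=0 b=0 clk=1
t2.Δ2 a=1 d=0 c=0 e=0 b=0 clk=1
t2.Δ3 a=1 d=0 c=1 e=1 b=1 clk=1
t2.Δ4 a=1 d=1 c=1 e=1 b=0 clk=1
t2.Δ5 a=1 d=0 c=1 e=0 b=0 clk=1
t2.Δ6 a=1 d=0 c=1 e=1 b=0 clk=1
t3.Δ0 a=1 d=0 c=1 e=1 b=0 clk=1
t3.Δ1 a=1 d=0 c=1 e=1 b=0 clk=0

no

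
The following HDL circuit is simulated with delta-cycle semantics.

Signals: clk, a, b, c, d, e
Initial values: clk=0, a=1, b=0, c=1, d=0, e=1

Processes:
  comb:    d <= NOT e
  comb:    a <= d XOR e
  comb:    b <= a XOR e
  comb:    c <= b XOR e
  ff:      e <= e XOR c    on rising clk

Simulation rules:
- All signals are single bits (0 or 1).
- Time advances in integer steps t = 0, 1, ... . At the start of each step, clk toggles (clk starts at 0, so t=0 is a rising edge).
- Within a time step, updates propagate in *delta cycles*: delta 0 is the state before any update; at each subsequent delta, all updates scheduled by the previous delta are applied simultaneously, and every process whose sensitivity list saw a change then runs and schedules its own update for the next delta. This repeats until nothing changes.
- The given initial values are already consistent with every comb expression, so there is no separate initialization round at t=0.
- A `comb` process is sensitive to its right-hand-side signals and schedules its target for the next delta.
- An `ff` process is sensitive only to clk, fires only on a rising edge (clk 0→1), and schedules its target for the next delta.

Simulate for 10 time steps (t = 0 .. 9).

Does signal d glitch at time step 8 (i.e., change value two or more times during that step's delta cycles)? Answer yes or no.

no

t0.Δ0 a=1 b=0 e=1 clk=0 d=0 c=1
t0.Δ1 a=1 b=0 e=1 clk=1 d=0 c=1
t0.Δ2 a=1 b=0 e=0 clk=1 d=0 c=1
t0.Δ3 a=0 b=1 e=0 clk=1 d=1 c=0
t0.Δ4 a=1 b=0 e=0 clk=1 d=1 c=1
t0.Δ5 a=1 b=1 e=0 clk=1 d=1 c=0
t0.Δ6 a=1 b=1 e=0 clk=1 d=1 c=1
t1.Δ0 a=1 b=1 e=0 clk=1 d=1 c=1
t1.Δ1 a=1 b=1 e=0 clk=0 d=1 c=1
t2.Δ0 a=1 b=1 e=0 clk=0 d=1 c=1
t2.Δ1 a=1 b=1 e=0 clk=1 d=1 c=1
t2.Δ2 a=1 b=1 e=1 clk=1 d=1 c=1
t2.Δ3 a=0 b=0 e=1 clk=1 d=0 c=0
t2.Δ4 a=1 b=1 e=1 clk=1 d=0 c=1
t2.Δ5 a=1 b=0 e=1 clk=1 d=0 c=0
t2.Δ6 a=1 b=0 e=1 clk=1 d=0 c=1
t3.Δ0 a=1 b=0 e=1 clk=1 d=0 c=1
t3.Δ1 a=1 b=0 e=1 clk=0 d=0 c=1
t4.Δ0 a=1 b=0 e=1 clk=0 d=0 c=1
t4.Δ1 a=1 b=0 e=1 clk=1 d=0 c=1
t4.Δ2 a=1 b=0 e=0 clk=1 d=0 c=1
t4.Δ3 a=0 b=1 e=0 clk=1 d=1 c=0
t4.Δ4 a=1 b=0 e=0 clk=1 d=1 c=1
t4.Δ5 a=1 b=1 e=0 clk=1 d=1 c=0
t4.Δ6 a=1 b=1 e=0 clk=1 d=1 c=1
t5.Δ0 a=1 b=1 e=0 clk=1 d=1 c=1
t5.Δ1 a=1 b=1 e=0 clk=0 d=1 c=1
t6.Δ0 a=1 b=1 e=0 clk=0 d=1 c=1
t6.Δ1 a=1 b=1 e=0 clk=1 d=1 c=1
t6.Δ2 a=1 b=1 e=1 clk=1 d=1 c=1
t6.Δ3 a=0 b=0 e=1 clk=1 d=0 c=0
t6.Δ4 a=1 b=1 e=1 clk=1 d=0 c=1
t6.Δ5 a=1 b=0 e=1 clk=1 d=0 c=0
t6.Δ6 a=1 b=0 e=1 clk=1 d=0 c=1
t7.Δ0 a=1 b=0 e=1 clk=1 d=0 c=1
t7.Δ1 a=1 b=0 e=1 clk=0 d=0 c=1
t8.Δ0 a=1 b=0 e=1 clk=0 d=0 c=1
t8.Δ1 a=1 b=0 e=1 clk=1 d=0 c=1
t8.Δ2 a=1 b=0 e=0 clk=1 d=0 c=1
t8.Δ3 a=0 b=1 e=0 clk=1 d=1 c=0
t8.Δ4 a=1 b=0 e=0 clk=1 d=1 c=1
t8.Δ5 a=1 b=1 e=0 clk=1 d=1 c=0
t8.Δ6 a=1 b=1 e=0 clk=1 d=1 c=1
t9.Δ0 a=1 b=1 e=0 clk=1 d=1 c=1
t9.Δ1 a=1 b=1 e=0 clk=0 d=1 c=1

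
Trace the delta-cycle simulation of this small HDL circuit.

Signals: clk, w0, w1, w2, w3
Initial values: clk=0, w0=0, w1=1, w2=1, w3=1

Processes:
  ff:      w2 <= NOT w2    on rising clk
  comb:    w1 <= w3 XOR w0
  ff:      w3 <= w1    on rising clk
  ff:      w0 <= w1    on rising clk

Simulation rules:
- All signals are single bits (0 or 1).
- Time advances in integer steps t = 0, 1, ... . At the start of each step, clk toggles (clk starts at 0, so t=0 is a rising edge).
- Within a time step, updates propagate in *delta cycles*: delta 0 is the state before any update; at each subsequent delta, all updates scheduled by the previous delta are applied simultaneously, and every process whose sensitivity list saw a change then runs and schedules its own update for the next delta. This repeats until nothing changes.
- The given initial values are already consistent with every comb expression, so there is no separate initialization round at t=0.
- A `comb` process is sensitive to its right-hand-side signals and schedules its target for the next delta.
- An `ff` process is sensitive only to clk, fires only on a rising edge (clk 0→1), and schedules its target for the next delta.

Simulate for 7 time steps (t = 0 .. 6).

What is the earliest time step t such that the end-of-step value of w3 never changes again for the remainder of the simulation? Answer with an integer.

t=0 Δ0: w0=0 w1=1 w2=1 clk=0 w3=1
  Δ1: clk:0→1
  Δ2: w0:0→1, w2:1→0
  Δ3: w1:1→0
  (3Δ to stable)
t=1 Δ0: w0=1 w1=0 w2=0 clk=1 w3=1
  Δ1: clk:1→0
  (1Δ to stable)
t=2 Δ0: w0=1 w1=0 w2=0 clk=0 w3=1
  Δ1: clk:0→1
  Δ2: w0:1→0, w2:0→1, w3:1→0
  (2Δ to stable)
t=3 Δ0: w0=0 w1=0 w2=1 clk=1 w3=0
  Δ1: clk:1→0
  (1Δ to stable)
t=4 Δ0: w0=0 w1=0 w2=1 clk=0 w3=0
  Δ1: clk:0→1
  Δ2: w2:1→0
  (2Δ to stable)
t=5 Δ0: w0=0 w1=0 w2=0 clk=1 w3=0
  Δ1: clk:1→0
  (1Δ to stable)
t=6 Δ0: w0=0 w1=0 w2=0 clk=0 w3=0
  Δ1: clk:0→1
  Δ2: w2:0→1
  (2Δ to stable)

2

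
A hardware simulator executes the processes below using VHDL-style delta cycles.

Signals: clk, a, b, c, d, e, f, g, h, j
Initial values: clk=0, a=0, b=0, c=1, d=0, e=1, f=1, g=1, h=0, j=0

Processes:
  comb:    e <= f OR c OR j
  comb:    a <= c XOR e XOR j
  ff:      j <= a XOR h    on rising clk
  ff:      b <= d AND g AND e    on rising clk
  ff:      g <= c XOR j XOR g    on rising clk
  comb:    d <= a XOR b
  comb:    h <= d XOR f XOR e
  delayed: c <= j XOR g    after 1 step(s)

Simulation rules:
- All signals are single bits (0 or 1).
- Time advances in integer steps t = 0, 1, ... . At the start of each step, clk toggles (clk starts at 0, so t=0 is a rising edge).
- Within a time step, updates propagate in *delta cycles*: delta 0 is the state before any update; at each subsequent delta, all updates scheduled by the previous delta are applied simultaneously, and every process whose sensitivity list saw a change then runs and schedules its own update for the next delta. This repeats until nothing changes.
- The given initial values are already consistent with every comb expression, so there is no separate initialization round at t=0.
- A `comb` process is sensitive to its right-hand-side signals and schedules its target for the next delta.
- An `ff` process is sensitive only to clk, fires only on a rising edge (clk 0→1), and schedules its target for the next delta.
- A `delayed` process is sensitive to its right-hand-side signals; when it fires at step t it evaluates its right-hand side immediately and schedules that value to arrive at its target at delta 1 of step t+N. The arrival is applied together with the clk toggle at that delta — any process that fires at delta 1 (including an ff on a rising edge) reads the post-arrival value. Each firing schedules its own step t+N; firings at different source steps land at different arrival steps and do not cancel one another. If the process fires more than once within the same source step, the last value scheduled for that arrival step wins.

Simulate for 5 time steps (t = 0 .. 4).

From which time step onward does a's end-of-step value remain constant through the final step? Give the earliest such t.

1

[bits: g,h,b,j,d,f,e,c,a,clk]
t=0: Δ0=1000011100 Δ1=1000011101 Δ2=0000011101 | 2Δ
t=1: Δ0=0000011101 Δ1=0000011000 Δ2=0000011010 Δ3=0000111010 Δ4=0100111010 | 4Δ
t=2: Δ0=0100111010 Δ1=0100111011 | 1Δ
t=3: Δ0=0100111011 Δ1=0100111010 | 1Δ
t=4: Δ0=0100111010 Δ1=0100111011 | 1Δ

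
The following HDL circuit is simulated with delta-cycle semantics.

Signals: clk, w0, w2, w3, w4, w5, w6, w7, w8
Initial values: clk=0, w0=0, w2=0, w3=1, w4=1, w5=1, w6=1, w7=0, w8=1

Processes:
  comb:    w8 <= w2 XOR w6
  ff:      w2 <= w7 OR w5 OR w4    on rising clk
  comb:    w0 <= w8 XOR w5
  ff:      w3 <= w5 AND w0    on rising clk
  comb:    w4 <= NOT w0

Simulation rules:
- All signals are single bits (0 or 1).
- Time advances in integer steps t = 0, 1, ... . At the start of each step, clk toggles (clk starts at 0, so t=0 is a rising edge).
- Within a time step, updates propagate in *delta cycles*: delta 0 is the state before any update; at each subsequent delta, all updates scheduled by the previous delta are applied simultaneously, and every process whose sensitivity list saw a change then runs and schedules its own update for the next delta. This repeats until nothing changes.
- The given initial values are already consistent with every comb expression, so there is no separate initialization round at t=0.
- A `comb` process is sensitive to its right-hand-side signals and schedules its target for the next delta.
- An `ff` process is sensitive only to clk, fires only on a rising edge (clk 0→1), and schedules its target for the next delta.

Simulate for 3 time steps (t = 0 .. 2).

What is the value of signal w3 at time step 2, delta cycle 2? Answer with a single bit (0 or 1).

t0.Δ0 clk=0 w7=0 w5=1 w2=0 w3=1 w6=1 w4=1 w0=0 w8=1
t0.Δ1 clk=1 w7=0 w5=1 w2=0 w3=1 w6=1 w4=1 w0=0 w8=1
t0.Δ2 clk=1 w7=0 w5=1 w2=1 w3=0 w6=1 w4=1 w0=0 w8=1
t0.Δ3 clk=1 w7=0 w5=1 w2=1 w3=0 w6=1 w4=1 w0=0 w8=0
t0.Δ4 clk=1 w7=0 w5=1 w2=1 w3=0 w6=1 w4=1 w0=1 w8=0
t0.Δ5 clk=1 w7=0 w5=1 w2=1 w3=0 w6=1 w4=0 w0=1 w8=0
t1.Δ0 clk=1 w7=0 w5=1 w2=1 w3=0 w6=1 w4=0 w0=1 w8=0
t1.Δ1 clk=0 w7=0 w5=1 w2=1 w3=0 w6=1 w4=0 w0=1 w8=0
t2.Δ0 clk=0 w7=0 w5=1 w2=1 w3=0 w6=1 w4=0 w0=1 w8=0
t2.Δ1 clk=1 w7=0 w5=1 w2=1 w3=0 w6=1 w4=0 w0=1 w8=0
t2.Δ2 clk=1 w7=0 w5=1 w2=1 w3=1 w6=1 w4=0 w0=1 w8=0

1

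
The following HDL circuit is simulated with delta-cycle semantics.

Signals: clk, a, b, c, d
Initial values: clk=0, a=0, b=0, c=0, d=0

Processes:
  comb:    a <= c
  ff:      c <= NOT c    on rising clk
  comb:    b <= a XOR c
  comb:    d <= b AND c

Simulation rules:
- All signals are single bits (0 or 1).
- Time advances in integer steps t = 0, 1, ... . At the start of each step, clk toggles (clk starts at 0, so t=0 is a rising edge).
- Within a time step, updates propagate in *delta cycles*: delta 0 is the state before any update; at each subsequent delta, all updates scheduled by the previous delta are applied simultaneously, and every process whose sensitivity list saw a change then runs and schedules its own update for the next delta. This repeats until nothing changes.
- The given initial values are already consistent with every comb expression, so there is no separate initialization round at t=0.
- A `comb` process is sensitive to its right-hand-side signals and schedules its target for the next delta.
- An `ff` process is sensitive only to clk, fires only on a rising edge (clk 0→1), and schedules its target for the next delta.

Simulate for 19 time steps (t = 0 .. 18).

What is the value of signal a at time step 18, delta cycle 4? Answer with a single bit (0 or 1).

t=0 Δ0: clk=0 b=0 a=0 d=0 c=0
  Δ1: clk:0→1
  Δ2: c:0→1
  Δ3: b:0→1, a:0→1
  Δ4: b:1→0, d:0→1
  Δ5: d:1→0
  (5Δ to stable)
t=1 Δ0: clk=1 b=0 a=1 d=0 c=1
  Δ1: clk:1→0
  (1Δ to stable)
t=2 Δ0: clk=0 b=0 a=1 d=0 c=1
  Δ1: clk:0→1
  Δ2: c:1→0
  Δ3: b:0→1, a:1→0
  Δ4: b:1→0
  (4Δ to stable)
t=3 Δ0: clk=1 b=0 a=0 d=0 c=0
  Δ1: clk:1→0
  (1Δ to stable)
t=4 Δ0: clk=0 b=0 a=0 d=0 c=0
  Δ1: clk:0→1
  Δ2: c:0→1
  Δ3: b:0→1, a:0→1
  Δ4: b:1→0, d:0→1
  Δ5: d:1→0
  (5Δ to stable)
t=5 Δ0: clk=1 b=0 a=1 d=0 c=1
  Δ1: clk:1→0
  (1Δ to stable)
t=6 Δ0: clk=0 b=0 a=1 d=0 c=1
  Δ1: clk:0→1
  Δ2: c:1→0
  Δ3: b:0→1, a:1→0
  Δ4: b:1→0
  (4Δ to stable)
t=7 Δ0: clk=1 b=0 a=0 d=0 c=0
  Δ1: clk:1→0
  (1Δ to stable)
t=8 Δ0: clk=0 b=0 a=0 d=0 c=0
  Δ1: clk:0→1
  Δ2: c:0→1
  Δ3: b:0→1, a:0→1
  Δ4: b:1→0, d:0→1
  Δ5: d:1→0
  (5Δ to stable)
t=9 Δ0: clk=1 b=0 a=1 d=0 c=1
  Δ1: clk:1→0
  (1Δ to stable)
t=10 Δ0: clk=0 b=0 a=1 d=0 c=1
  Δ1: clk:0→1
  Δ2: c:1→0
  Δ3: b:0→1, a:1→0
  Δ4: b:1→0
  (4Δ to stable)
t=11 Δ0: clk=1 b=0 a=0 d=0 c=0
  Δ1: clk:1→0
  (1Δ to stable)
t=12 Δ0: clk=0 b=0 a=0 d=0 c=0
  Δ1: clk:0→1
  Δ2: c:0→1
  Δ3: b:0→1, a:0→1
  Δ4: b:1→0, d:0→1
  Δ5: d:1→0
  (5Δ to stable)
t=13 Δ0: clk=1 b=0 a=1 d=0 c=1
  Δ1: clk:1→0
  (1Δ to stable)
t=14 Δ0: clk=0 b=0 a=1 d=0 c=1
  Δ1: clk:0→1
  Δ2: c:1→0
  Δ3: b:0→1, a:1→0
  Δ4: b:1→0
  (4Δ to stable)
t=15 Δ0: clk=1 b=0 a=0 d=0 c=0
  Δ1: clk:1→0
  (1Δ to stable)
t=16 Δ0: clk=0 b=0 a=0 d=0 c=0
  Δ1: clk:0→1
  Δ2: c:0→1
  Δ3: b:0→1, a:0→1
  Δ4: b:1→0, d:0→1
  Δ5: d:1→0
  (5Δ to stable)
t=17 Δ0: clk=1 b=0 a=1 d=0 c=1
  Δ1: clk:1→0
  (1Δ to stable)
t=18 Δ0: clk=0 b=0 a=1 d=0 c=1
  Δ1: clk:0→1
  Δ2: c:1→0
  Δ3: b:0→1, a:1→0
  Δ4: b:1→0
  (4Δ to stable)

0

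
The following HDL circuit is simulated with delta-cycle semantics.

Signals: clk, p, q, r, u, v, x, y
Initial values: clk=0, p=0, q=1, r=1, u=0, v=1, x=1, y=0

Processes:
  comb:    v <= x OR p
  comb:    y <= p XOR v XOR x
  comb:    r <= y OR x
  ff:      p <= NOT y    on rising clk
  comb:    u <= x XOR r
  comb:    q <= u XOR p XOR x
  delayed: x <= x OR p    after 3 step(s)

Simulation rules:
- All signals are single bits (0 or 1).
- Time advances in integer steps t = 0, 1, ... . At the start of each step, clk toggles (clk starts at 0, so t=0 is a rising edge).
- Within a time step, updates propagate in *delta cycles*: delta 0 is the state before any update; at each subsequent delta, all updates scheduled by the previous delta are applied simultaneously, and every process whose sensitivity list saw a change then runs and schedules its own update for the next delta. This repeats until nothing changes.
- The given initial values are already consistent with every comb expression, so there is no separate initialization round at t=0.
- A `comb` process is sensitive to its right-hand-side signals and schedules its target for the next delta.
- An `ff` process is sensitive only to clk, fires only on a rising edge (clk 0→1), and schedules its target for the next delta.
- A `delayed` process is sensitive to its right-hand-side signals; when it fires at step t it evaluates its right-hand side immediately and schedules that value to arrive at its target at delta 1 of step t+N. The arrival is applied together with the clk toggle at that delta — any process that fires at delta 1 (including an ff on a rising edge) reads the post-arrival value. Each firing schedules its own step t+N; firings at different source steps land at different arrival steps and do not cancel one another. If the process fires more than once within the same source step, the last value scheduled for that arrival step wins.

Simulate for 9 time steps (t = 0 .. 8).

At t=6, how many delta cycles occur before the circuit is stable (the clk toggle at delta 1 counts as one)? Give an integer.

[bits: clk,u,v,q,x,y,r,p]
t=0: Δ0=00111010 Δ1=10111010 Δ2=10111011 Δ3=10101111 | 3Δ
t=1: Δ0=10101111 Δ1=00101111 | 1Δ
t=2: Δ0=00101111 Δ1=10101111 Δ2=10101110 Δ3=10111010 | 3Δ
t=3: Δ0=10111010 Δ1=00111010 | 1Δ
t=4: Δ0=00111010 Δ1=10111010 Δ2=10111011 Δ3=10101111 | 3Δ
t=5: Δ0=10101111 Δ1=00101111 | 1Δ
t=6: Δ0=00101111 Δ1=10101111 Δ2=10101110 Δ3=10111010 | 3Δ
t=7: Δ0=10111010 Δ1=00111010 | 1Δ
t=8: Δ0=00111010 Δ1=10111010 Δ2=10111011 Δ3=10101111 | 3Δ

3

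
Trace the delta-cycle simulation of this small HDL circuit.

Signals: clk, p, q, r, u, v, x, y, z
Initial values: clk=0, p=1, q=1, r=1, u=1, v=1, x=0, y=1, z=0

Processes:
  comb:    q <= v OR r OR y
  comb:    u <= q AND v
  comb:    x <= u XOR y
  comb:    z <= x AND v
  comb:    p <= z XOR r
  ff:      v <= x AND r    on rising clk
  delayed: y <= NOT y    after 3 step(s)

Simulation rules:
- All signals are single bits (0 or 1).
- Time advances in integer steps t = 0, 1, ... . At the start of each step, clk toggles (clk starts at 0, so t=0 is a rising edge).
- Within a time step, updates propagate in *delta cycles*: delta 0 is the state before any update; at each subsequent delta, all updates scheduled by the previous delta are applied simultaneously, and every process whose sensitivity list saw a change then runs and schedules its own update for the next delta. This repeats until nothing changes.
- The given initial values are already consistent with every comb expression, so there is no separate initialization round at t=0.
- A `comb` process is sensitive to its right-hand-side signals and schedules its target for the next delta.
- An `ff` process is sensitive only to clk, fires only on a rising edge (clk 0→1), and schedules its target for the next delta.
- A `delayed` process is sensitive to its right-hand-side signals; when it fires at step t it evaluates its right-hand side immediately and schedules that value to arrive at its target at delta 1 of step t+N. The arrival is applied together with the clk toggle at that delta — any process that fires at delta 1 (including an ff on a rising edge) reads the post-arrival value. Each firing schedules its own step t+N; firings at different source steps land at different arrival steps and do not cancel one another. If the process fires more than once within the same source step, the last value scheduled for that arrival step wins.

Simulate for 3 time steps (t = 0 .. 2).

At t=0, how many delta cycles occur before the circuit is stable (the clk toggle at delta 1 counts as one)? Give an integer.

4

[bits: p,x,z,r,clk,q,u,v,y]
t=0: Δ0=100101111 Δ1=100111111 Δ2=100111101 Δ3=100111001 Δ4=110111001 | 4Δ
t=1: Δ0=110111001 Δ1=110101001 | 1Δ
t=2: Δ0=110101001 Δ1=110111001 Δ2=110111011 Δ3=111111111 Δ4=001111111 Δ5=000111111 Δ6=100111111 | 6Δ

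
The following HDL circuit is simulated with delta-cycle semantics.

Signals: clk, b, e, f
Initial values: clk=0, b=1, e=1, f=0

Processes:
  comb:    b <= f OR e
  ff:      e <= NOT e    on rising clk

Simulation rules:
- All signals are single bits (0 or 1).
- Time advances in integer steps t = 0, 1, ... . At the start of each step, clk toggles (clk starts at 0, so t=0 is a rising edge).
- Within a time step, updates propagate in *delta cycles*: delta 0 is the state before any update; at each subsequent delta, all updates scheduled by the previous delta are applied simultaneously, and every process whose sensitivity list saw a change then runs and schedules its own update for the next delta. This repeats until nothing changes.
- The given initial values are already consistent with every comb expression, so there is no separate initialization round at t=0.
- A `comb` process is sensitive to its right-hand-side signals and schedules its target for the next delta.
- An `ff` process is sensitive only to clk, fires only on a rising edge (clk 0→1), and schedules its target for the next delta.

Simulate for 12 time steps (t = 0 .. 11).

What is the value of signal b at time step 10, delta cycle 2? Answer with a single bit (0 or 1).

0

t=0 Δ0: b=1 clk=0 f=0 e=1
  Δ1: clk:0→1
  Δ2: e:1→0
  Δ3: b:1→0
  (3Δ to stable)
t=1 Δ0: b=0 clk=1 f=0 e=0
  Δ1: clk:1→0
  (1Δ to stable)
t=2 Δ0: b=0 clk=0 f=0 e=0
  Δ1: clk:0→1
  Δ2: e:0→1
  Δ3: b:0→1
  (3Δ to stable)
t=3 Δ0: b=1 clk=1 f=0 e=1
  Δ1: clk:1→0
  (1Δ to stable)
t=4 Δ0: b=1 clk=0 f=0 e=1
  Δ1: clk:0→1
  Δ2: e:1→0
  Δ3: b:1→0
  (3Δ to stable)
t=5 Δ0: b=0 clk=1 f=0 e=0
  Δ1: clk:1→0
  (1Δ to stable)
t=6 Δ0: b=0 clk=0 f=0 e=0
  Δ1: clk:0→1
  Δ2: e:0→1
  Δ3: b:0→1
  (3Δ to stable)
t=7 Δ0: b=1 clk=1 f=0 e=1
  Δ1: clk:1→0
  (1Δ to stable)
t=8 Δ0: b=1 clk=0 f=0 e=1
  Δ1: clk:0→1
  Δ2: e:1→0
  Δ3: b:1→0
  (3Δ to stable)
t=9 Δ0: b=0 clk=1 f=0 e=0
  Δ1: clk:1→0
  (1Δ to stable)
t=10 Δ0: b=0 clk=0 f=0 e=0
  Δ1: clk:0→1
  Δ2: e:0→1
  Δ3: b:0→1
  (3Δ to stable)
t=11 Δ0: b=1 clk=1 f=0 e=1
  Δ1: clk:1→0
  (1Δ to stable)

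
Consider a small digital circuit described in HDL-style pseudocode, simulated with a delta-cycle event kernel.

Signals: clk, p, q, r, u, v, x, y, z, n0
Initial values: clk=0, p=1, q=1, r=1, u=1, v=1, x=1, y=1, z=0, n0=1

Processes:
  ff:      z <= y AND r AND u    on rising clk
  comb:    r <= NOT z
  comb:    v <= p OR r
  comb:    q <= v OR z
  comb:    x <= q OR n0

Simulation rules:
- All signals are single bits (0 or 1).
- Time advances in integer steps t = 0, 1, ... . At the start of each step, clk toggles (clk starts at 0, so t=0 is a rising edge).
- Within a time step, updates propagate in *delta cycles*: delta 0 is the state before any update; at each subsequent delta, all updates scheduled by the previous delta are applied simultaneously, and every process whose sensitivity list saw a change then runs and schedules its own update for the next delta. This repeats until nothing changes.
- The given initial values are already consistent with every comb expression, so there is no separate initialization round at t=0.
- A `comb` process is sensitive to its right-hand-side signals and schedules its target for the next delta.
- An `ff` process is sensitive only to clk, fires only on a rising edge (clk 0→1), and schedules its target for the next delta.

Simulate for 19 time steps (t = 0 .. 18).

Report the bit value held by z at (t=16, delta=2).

t0.Δ0 q=1 u=1 n0=1 clk=0 r=1 x=1 z=0 v=1 p=1 y=1
t0.Δ1 q=1 u=1 n0=1 clk=1 r=1 x=1 z=0 v=1 p=1 y=1
t0.Δ2 q=1 u=1 n0=1 clk=1 r=1 x=1 z=1 v=1 p=1 y=1
t0.Δ3 q=1 u=1 n0=1 clk=1 r=0 x=1 z=1 v=1 p=1 y=1
t1.Δ0 q=1 u=1 n0=1 clk=1 r=0 x=1 z=1 v=1 p=1 y=1
t1.Δ1 q=1 u=1 n0=1 clk=0 r=0 x=1 z=1 v=1 p=1 y=1
t2.Δ0 q=1 u=1 n0=1 clk=0 r=0 x=1 z=1 v=1 p=1 y=1
t2.Δ1 q=1 u=1 n0=1 clk=1 r=0 x=1 z=1 v=1 p=1 y=1
t2.Δ2 q=1 u=1 n0=1 clk=1 r=0 x=1 z=0 v=1 p=1 y=1
t2.Δ3 q=1 u=1 n0=1 clk=1 r=1 x=1 z=0 v=1 p=1 y=1
t3.Δ0 q=1 u=1 n0=1 clk=1 r=1 x=1 z=0 v=1 p=1 y=1
t3.Δ1 q=1 u=1 n0=1 clk=0 r=1 x=1 z=0 v=1 p=1 y=1
t4.Δ0 q=1 u=1 n0=1 clk=0 r=1 x=1 z=0 v=1 p=1 y=1
t4.Δ1 q=1 u=1 n0=1 clk=1 r=1 x=1 z=0 v=1 p=1 y=1
t4.Δ2 q=1 u=1 n0=1 clk=1 r=1 x=1 z=1 v=1 p=1 y=1
t4.Δ3 q=1 u=1 n0=1 clk=1 r=0 x=1 z=1 v=1 p=1 y=1
t5.Δ0 q=1 u=1 n0=1 clk=1 r=0 x=1 z=1 v=1 p=1 y=1
t5.Δ1 q=1 u=1 n0=1 clk=0 r=0 x=1 z=1 v=1 p=1 y=1
t6.Δ0 q=1 u=1 n0=1 clk=0 r=0 x=1 z=1 v=1 p=1 y=1
t6.Δ1 q=1 u=1 n0=1 clk=1 r=0 x=1 z=1 v=1 p=1 y=1
t6.Δ2 q=1 u=1 n0=1 clk=1 r=0 x=1 z=0 v=1 p=1 y=1
t6.Δ3 q=1 u=1 n0=1 clk=1 r=1 x=1 z=0 v=1 p=1 y=1
t7.Δ0 q=1 u=1 n0=1 clk=1 r=1 x=1 z=0 v=1 p=1 y=1
t7.Δ1 q=1 u=1 n0=1 clk=0 r=1 x=1 z=0 v=1 p=1 y=1
t8.Δ0 q=1 u=1 n0=1 clk=0 r=1 x=1 z=0 v=1 p=1 y=1
t8.Δ1 q=1 u=1 n0=1 clk=1 r=1 x=1 z=0 v=1 p=1 y=1
t8.Δ2 q=1 u=1 n0=1 clk=1 r=1 x=1 z=1 v=1 p=1 y=1
t8.Δ3 q=1 u=1 n0=1 clk=1 r=0 x=1 z=1 v=1 p=1 y=1
t9.Δ0 q=1 u=1 n0=1 clk=1 r=0 x=1 z=1 v=1 p=1 y=1
t9.Δ1 q=1 u=1 n0=1 clk=0 r=0 x=1 z=1 v=1 p=1 y=1
t10.Δ0 q=1 u=1 n0=1 clk=0 r=0 x=1 z=1 v=1 p=1 y=1
t10.Δ1 q=1 u=1 n0=1 clk=1 r=0 x=1 z=1 v=1 p=1 y=1
t10.Δ2 q=1 u=1 n0=1 clk=1 r=0 x=1 z=0 v=1 p=1 y=1
t10.Δ3 q=1 u=1 n0=1 clk=1 r=1 x=1 z=0 v=1 p=1 y=1
t11.Δ0 q=1 u=1 n0=1 clk=1 r=1 x=1 z=0 v=1 p=1 y=1
t11.Δ1 q=1 u=1 n0=1 clk=0 r=1 x=1 z=0 v=1 p=1 y=1
t12.Δ0 q=1 u=1 n0=1 clk=0 r=1 x=1 z=0 v=1 p=1 y=1
t12.Δ1 q=1 u=1 n0=1 clk=1 r=1 x=1 z=0 v=1 p=1 y=1
t12.Δ2 q=1 u=1 n0=1 clk=1 r=1 x=1 z=1 v=1 p=1 y=1
t12.Δ3 q=1 u=1 n0=1 clk=1 r=0 x=1 z=1 v=1 p=1 y=1
t13.Δ0 q=1 u=1 n0=1 clk=1 r=0 x=1 z=1 v=1 p=1 y=1
t13.Δ1 q=1 u=1 n0=1 clk=0 r=0 x=1 z=1 v=1 p=1 y=1
t14.Δ0 q=1 u=1 n0=1 clk=0 r=0 x=1 z=1 v=1 p=1 y=1
t14.Δ1 q=1 u=1 n0=1 clk=1 r=0 x=1 z=1 v=1 p=1 y=1
t14.Δ2 q=1 u=1 n0=1 clk=1 r=0 x=1 z=0 v=1 p=1 y=1
t14.Δ3 q=1 u=1 n0=1 clk=1 r=1 x=1 z=0 v=1 p=1 y=1
t15.Δ0 q=1 u=1 n0=1 clk=1 r=1 x=1 z=0 v=1 p=1 y=1
t15.Δ1 q=1 u=1 n0=1 clk=0 r=1 x=1 z=0 v=1 p=1 y=1
t16.Δ0 q=1 u=1 n0=1 clk=0 r=1 x=1 z=0 v=1 p=1 y=1
t16.Δ1 q=1 u=1 n0=1 clk=1 r=1 x=1 z=0 v=1 p=1 y=1
t16.Δ2 q=1 u=1 n0=1 clk=1 r=1 x=1 z=1 v=1 p=1 y=1
t16.Δ3 q=1 u=1 n0=1 clk=1 r=0 x=1 z=1 v=1 p=1 y=1
t17.Δ0 q=1 u=1 n0=1 clk=1 r=0 x=1 z=1 v=1 p=1 y=1
t17.Δ1 q=1 u=1 n0=1 clk=0 r=0 x=1 z=1 v=1 p=1 y=1
t18.Δ0 q=1 u=1 n0=1 clk=0 r=0 x=1 z=1 v=1 p=1 y=1
t18.Δ1 q=1 u=1 n0=1 clk=1 r=0 x=1 z=1 v=1 p=1 y=1
t18.Δ2 q=1 u=1 n0=1 clk=1 r=0 x=1 z=0 v=1 p=1 y=1
t18.Δ3 q=1 u=1 n0=1 clk=1 r=1 x=1 z=0 v=1 p=1 y=1

1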